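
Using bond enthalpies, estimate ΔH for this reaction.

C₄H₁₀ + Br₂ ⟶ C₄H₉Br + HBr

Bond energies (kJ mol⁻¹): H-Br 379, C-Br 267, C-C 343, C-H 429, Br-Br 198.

ΔH ≈ −19 kJ

Bonds broken (reactants):
  Br-Br: 1 × 198 = 198
  C-C: 3 × 343 = 1029
  C-H: 10 × 429 = 4290
  Σ(broken) = 5517 kJ
Bonds formed (products):
  C-Br: 1 × 267 = 267
  C-C: 3 × 343 = 1029
  C-H: 9 × 429 = 3861
  H-Br: 1 × 379 = 379
  Σ(formed) = 5536 kJ
ΔH = Σ(broken) − Σ(formed) = 5517 − 5536 = −19 kJ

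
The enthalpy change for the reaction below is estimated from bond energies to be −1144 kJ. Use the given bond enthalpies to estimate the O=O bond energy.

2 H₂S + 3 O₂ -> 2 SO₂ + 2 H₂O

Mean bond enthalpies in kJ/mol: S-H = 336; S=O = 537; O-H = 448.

Let D be the O=O bond energy.
Σ(broken) = 3×D + 4×336 = 1344 + 3D
Σ(formed) = 4×448 + 4×537 = 3940
ΔH = Σ(broken) − Σ(formed) = (1344 + 3D) − (3940) = −2596 + 3D
Setting this equal to −1144 kJ gives 3D = 1452, so D = 484 kJ/mol.

D(O=O) ≈ 484 kJ/mol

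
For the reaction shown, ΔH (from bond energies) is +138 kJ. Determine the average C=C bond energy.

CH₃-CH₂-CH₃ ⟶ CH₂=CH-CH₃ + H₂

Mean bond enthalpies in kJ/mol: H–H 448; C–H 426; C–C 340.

Let D be the C=C bond energy.
Σ(broken) = 2×340 + 8×426 = 4088
Σ(formed) = 1×340 + 6×426 + 1×D + 1×448 = 3344 + D
ΔH = Σ(broken) − Σ(formed) = (4088) − (3344 + D) = +744 − D
Setting this equal to +138 kJ gives D = 606 kJ/mol.

D(C=C) ≈ 606 kJ/mol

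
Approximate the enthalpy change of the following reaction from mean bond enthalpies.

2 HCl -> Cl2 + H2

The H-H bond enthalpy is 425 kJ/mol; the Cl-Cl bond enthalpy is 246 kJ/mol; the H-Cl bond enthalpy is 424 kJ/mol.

Bonds broken (reactants):
  H-Cl: 2 × 424 = 848
  Σ(broken) = 848 kJ
Bonds formed (products):
  Cl-Cl: 1 × 246 = 246
  H-H: 1 × 425 = 425
  Σ(formed) = 671 kJ
ΔH = Σ(broken) − Σ(formed) = 848 − 671 = +177 kJ

ΔH ≈ +177 kJ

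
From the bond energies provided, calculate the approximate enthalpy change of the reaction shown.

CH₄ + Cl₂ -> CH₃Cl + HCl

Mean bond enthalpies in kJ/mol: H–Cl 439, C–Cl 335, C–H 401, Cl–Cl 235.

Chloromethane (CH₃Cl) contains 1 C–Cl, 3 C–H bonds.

Bonds broken (reactants):
  C–H: 4 × 401 = 1604
  Cl–Cl: 1 × 235 = 235
  Σ(broken) = 1839 kJ
Bonds formed (products):
  C–Cl: 1 × 335 = 335
  C–H: 3 × 401 = 1203
  H–Cl: 1 × 439 = 439
  Σ(formed) = 1977 kJ
ΔH = Σ(broken) − Σ(formed) = 1839 − 1977 = −138 kJ

ΔH ≈ −138 kJ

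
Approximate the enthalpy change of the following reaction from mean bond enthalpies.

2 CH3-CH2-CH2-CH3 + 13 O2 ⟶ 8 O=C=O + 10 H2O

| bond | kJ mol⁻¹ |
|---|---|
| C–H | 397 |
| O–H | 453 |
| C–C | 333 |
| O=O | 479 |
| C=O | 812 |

Bonds broken (reactants):
  C–C: 6 × 333 = 1998
  C–H: 20 × 397 = 7940
  O=O: 13 × 479 = 6227
  Σ(broken) = 16165 kJ
Bonds formed (products):
  C=O: 16 × 812 = 12992
  O–H: 20 × 453 = 9060
  Σ(formed) = 22052 kJ
ΔH = Σ(broken) − Σ(formed) = 16165 − 22052 = −5887 kJ

ΔH ≈ −5887 kJ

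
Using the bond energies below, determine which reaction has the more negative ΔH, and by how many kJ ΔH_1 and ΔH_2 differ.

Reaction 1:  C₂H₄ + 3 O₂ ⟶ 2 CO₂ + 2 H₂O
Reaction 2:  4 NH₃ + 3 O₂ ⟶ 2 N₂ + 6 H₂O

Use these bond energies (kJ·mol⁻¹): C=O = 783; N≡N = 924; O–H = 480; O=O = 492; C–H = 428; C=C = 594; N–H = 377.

Reaction 2, by 338 kJ

Reaction 1:
  Bonds broken (reactants):
    C–H: 4 × 428 = 1712
    C=C: 1 × 594 = 594
    O=O: 3 × 492 = 1476
    Σ(broken) = 3782 kJ
  Bonds formed (products):
    C=O: 4 × 783 = 3132
    O–H: 4 × 480 = 1920
    Σ(formed) = 5052 kJ
  ΔH_1 = 3782 − 5052 = −1270 kJ
Reaction 2:
  Bonds broken (reactants):
    N–H: 12 × 377 = 4524
    O=O: 3 × 492 = 1476
    Σ(broken) = 6000 kJ
  Bonds formed (products):
    N≡N: 2 × 924 = 1848
    O–H: 12 × 480 = 5760
    Σ(formed) = 7608 kJ
  ΔH_2 = 6000 − 7608 = −1608 kJ
ΔH_1 − ΔH_2 = +338 kJ, so reaction 2 has the more negative ΔH; |ΔH_1 − ΔH_2| = 338 kJ.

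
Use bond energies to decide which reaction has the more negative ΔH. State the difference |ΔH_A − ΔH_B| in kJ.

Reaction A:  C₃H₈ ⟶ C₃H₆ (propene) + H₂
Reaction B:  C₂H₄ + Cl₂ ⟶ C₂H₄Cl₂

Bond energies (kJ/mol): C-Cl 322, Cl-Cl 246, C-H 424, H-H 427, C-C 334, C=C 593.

Reaction B, by 301 kJ

Reaction A:
  Bonds broken (reactants):
    C-C: 2 × 334 = 668
    C-H: 8 × 424 = 3392
    Σ(broken) = 4060 kJ
  Bonds formed (products):
    C-C: 1 × 334 = 334
    C-H: 6 × 424 = 2544
    C=C: 1 × 593 = 593
    H-H: 1 × 427 = 427
    Σ(formed) = 3898 kJ
  ΔH_A = 4060 − 3898 = +162 kJ
Reaction B:
  Bonds broken (reactants):
    C-H: 4 × 424 = 1696
    C=C: 1 × 593 = 593
    Cl-Cl: 1 × 246 = 246
    Σ(broken) = 2535 kJ
  Bonds formed (products):
    C-C: 1 × 334 = 334
    C-Cl: 2 × 322 = 644
    C-H: 4 × 424 = 1696
    Σ(formed) = 2674 kJ
  ΔH_B = 2535 − 2674 = −139 kJ
ΔH_A − ΔH_B = +301 kJ, so reaction B has the more negative ΔH; |ΔH_A − ΔH_B| = 301 kJ.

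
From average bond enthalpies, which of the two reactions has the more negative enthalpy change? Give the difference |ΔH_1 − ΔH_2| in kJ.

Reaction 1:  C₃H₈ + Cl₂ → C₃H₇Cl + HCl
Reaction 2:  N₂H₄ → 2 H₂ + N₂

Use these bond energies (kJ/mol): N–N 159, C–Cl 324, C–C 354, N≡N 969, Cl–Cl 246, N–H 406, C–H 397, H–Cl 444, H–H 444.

Reaction 1:
  Bonds broken (reactants):
    C–C: 2 × 354 = 708
    C–H: 8 × 397 = 3176
    Cl–Cl: 1 × 246 = 246
    Σ(broken) = 4130 kJ
  Bonds formed (products):
    C–C: 2 × 354 = 708
    C–Cl: 1 × 324 = 324
    C–H: 7 × 397 = 2779
    H–Cl: 1 × 444 = 444
    Σ(formed) = 4255 kJ
  ΔH_1 = 4130 − 4255 = −125 kJ
Reaction 2:
  Bonds broken (reactants):
    N–H: 4 × 406 = 1624
    N–N: 1 × 159 = 159
    Σ(broken) = 1783 kJ
  Bonds formed (products):
    H–H: 2 × 444 = 888
    N≡N: 1 × 969 = 969
    Σ(formed) = 1857 kJ
  ΔH_2 = 1783 − 1857 = −74 kJ
ΔH_1 − ΔH_2 = −51 kJ, so reaction 1 has the more negative ΔH; |ΔH_1 − ΔH_2| = 51 kJ.

Reaction 1, by 51 kJ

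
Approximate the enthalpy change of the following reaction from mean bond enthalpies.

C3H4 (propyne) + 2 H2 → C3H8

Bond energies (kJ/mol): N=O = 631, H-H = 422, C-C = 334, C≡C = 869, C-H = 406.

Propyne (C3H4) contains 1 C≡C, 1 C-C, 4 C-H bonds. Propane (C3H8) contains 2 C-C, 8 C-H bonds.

Bonds broken (reactants):
  C≡C: 1 × 869 = 869
  C-C: 1 × 334 = 334
  C-H: 4 × 406 = 1624
  H-H: 2 × 422 = 844
  Σ(broken) = 3671 kJ
Bonds formed (products):
  C-C: 2 × 334 = 668
  C-H: 8 × 406 = 3248
  Σ(formed) = 3916 kJ
ΔH = Σ(broken) − Σ(formed) = 3671 − 3916 = −245 kJ

ΔH ≈ −245 kJ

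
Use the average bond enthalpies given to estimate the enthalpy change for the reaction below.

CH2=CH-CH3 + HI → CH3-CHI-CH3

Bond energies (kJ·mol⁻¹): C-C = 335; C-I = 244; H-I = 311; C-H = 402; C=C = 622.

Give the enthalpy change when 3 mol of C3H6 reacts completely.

Bonds broken (reactants):
  C-C: 1 × 335 = 335
  C-H: 6 × 402 = 2412
  C=C: 1 × 622 = 622
  H-I: 1 × 311 = 311
  Σ(broken) = 3680 kJ
Bonds formed (products):
  C-C: 2 × 335 = 670
  C-H: 7 × 402 = 2814
  C-I: 1 × 244 = 244
  Σ(formed) = 3728 kJ
ΔH = Σ(broken) − Σ(formed) = 3680 − 3728 = −48 kJ
For 3× the reaction as written: 3 × (−48) = −144 kJ

ΔH = −144 kJ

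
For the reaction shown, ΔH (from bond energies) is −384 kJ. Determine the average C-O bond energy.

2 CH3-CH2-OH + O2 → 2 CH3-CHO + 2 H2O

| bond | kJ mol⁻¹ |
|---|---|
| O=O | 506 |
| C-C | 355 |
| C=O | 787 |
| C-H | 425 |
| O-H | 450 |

D(C-O) ≈ 367 kJ/mol

Let D be the C-O bond energy.
Σ(broken) = 2×355 + 10×425 + 2×D + 2×450 + 1×506 = 6366 + 2D
Σ(formed) = 2×355 + 8×425 + 2×787 + 4×450 = 7484
ΔH = Σ(broken) − Σ(formed) = (6366 + 2D) − (7484) = −1118 + 2D
Setting this equal to −384 kJ gives 2D = 734, so D = 367 kJ/mol.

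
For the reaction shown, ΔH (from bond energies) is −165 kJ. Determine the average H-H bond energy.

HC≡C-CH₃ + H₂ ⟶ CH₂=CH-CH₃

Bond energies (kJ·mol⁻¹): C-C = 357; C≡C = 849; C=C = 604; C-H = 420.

Let D be the H-H bond energy.
Σ(broken) = 1×849 + 1×357 + 4×420 + 1×D = 2886 + D
Σ(formed) = 1×357 + 6×420 + 1×604 = 3481
ΔH = Σ(broken) − Σ(formed) = (2886 + D) − (3481) = −595 + D
Setting this equal to −165 kJ gives D = 430 kJ/mol.

D(H-H) ≈ 430 kJ/mol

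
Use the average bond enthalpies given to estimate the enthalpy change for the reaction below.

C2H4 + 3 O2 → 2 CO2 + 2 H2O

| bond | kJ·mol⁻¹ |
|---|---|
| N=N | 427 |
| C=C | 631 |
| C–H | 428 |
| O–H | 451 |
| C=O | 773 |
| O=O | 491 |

ΔH ≈ −1080 kJ

Bonds broken (reactants):
  C–H: 4 × 428 = 1712
  C=C: 1 × 631 = 631
  O=O: 3 × 491 = 1473
  Σ(broken) = 3816 kJ
Bonds formed (products):
  C=O: 4 × 773 = 3092
  O–H: 4 × 451 = 1804
  Σ(formed) = 4896 kJ
ΔH = Σ(broken) − Σ(formed) = 3816 − 4896 = −1080 kJ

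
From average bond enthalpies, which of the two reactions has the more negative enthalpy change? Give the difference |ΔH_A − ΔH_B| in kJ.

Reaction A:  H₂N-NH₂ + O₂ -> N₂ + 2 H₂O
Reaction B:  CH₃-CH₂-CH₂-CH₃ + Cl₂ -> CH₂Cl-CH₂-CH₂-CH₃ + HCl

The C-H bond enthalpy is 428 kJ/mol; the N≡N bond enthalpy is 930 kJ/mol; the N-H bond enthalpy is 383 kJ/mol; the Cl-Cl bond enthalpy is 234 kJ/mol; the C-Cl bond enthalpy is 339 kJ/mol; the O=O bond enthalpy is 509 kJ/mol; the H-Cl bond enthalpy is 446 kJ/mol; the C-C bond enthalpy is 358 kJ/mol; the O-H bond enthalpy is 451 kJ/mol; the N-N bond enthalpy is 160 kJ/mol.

Reaction A, by 410 kJ

Reaction A:
  Bonds broken (reactants):
    N-H: 4 × 383 = 1532
    N-N: 1 × 160 = 160
    O=O: 1 × 509 = 509
    Σ(broken) = 2201 kJ
  Bonds formed (products):
    N≡N: 1 × 930 = 930
    O-H: 4 × 451 = 1804
    Σ(formed) = 2734 kJ
  ΔH_A = 2201 − 2734 = −533 kJ
Reaction B:
  Bonds broken (reactants):
    C-C: 3 × 358 = 1074
    C-H: 10 × 428 = 4280
    Cl-Cl: 1 × 234 = 234
    Σ(broken) = 5588 kJ
  Bonds formed (products):
    C-C: 3 × 358 = 1074
    C-Cl: 1 × 339 = 339
    C-H: 9 × 428 = 3852
    H-Cl: 1 × 446 = 446
    Σ(formed) = 5711 kJ
  ΔH_B = 5588 − 5711 = −123 kJ
ΔH_A − ΔH_B = −410 kJ, so reaction A has the more negative ΔH; |ΔH_A − ΔH_B| = 410 kJ.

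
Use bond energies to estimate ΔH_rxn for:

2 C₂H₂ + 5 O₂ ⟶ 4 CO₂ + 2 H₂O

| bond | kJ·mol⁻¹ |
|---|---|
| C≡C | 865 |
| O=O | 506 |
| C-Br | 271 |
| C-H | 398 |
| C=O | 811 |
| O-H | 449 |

ΔH ≈ −2432 kJ

Bonds broken (reactants):
  C≡C: 2 × 865 = 1730
  C-H: 4 × 398 = 1592
  O=O: 5 × 506 = 2530
  Σ(broken) = 5852 kJ
Bonds formed (products):
  C=O: 8 × 811 = 6488
  O-H: 4 × 449 = 1796
  Σ(formed) = 8284 kJ
ΔH = Σ(broken) − Σ(formed) = 5852 − 8284 = −2432 kJ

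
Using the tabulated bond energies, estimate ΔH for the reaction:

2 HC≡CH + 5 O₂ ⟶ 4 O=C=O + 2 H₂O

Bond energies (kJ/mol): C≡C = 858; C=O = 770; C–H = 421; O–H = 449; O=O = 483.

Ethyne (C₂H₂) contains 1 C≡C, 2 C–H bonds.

ΔH ≈ −2141 kJ

Bonds broken (reactants):
  C≡C: 2 × 858 = 1716
  C–H: 4 × 421 = 1684
  O=O: 5 × 483 = 2415
  Σ(broken) = 5815 kJ
Bonds formed (products):
  C=O: 8 × 770 = 6160
  O–H: 4 × 449 = 1796
  Σ(formed) = 7956 kJ
ΔH = Σ(broken) − Σ(formed) = 5815 − 7956 = −2141 kJ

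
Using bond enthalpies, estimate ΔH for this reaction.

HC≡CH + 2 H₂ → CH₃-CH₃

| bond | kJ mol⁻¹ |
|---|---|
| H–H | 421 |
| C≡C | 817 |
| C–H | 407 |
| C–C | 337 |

ΔH ≈ −306 kJ

Bonds broken (reactants):
  C≡C: 1 × 817 = 817
  C–H: 2 × 407 = 814
  H–H: 2 × 421 = 842
  Σ(broken) = 2473 kJ
Bonds formed (products):
  C–C: 1 × 337 = 337
  C–H: 6 × 407 = 2442
  Σ(formed) = 2779 kJ
ΔH = Σ(broken) − Σ(formed) = 2473 − 2779 = −306 kJ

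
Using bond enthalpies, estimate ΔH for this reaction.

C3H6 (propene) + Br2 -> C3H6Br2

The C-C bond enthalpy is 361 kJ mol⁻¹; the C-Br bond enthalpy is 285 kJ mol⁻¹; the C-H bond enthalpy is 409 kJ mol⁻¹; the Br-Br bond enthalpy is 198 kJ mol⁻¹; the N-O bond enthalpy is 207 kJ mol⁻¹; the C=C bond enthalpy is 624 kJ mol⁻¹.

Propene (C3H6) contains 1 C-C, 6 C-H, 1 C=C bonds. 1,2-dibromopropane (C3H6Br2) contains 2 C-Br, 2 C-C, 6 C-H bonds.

ΔH ≈ −109 kJ

Bonds broken (reactants):
  Br-Br: 1 × 198 = 198
  C-C: 1 × 361 = 361
  C-H: 6 × 409 = 2454
  C=C: 1 × 624 = 624
  Σ(broken) = 3637 kJ
Bonds formed (products):
  C-Br: 2 × 285 = 570
  C-C: 2 × 361 = 722
  C-H: 6 × 409 = 2454
  Σ(formed) = 3746 kJ
ΔH = Σ(broken) − Σ(formed) = 3637 − 3746 = −109 kJ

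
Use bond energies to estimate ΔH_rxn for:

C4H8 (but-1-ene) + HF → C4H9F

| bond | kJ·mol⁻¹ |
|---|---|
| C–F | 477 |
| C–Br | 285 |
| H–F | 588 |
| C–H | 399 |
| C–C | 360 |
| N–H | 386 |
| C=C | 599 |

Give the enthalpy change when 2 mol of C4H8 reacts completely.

ΔH = −98 kJ

Bonds broken (reactants):
  C–C: 2 × 360 = 720
  C–H: 8 × 399 = 3192
  C=C: 1 × 599 = 599
  H–F: 1 × 588 = 588
  Σ(broken) = 5099 kJ
Bonds formed (products):
  C–C: 3 × 360 = 1080
  C–F: 1 × 477 = 477
  C–H: 9 × 399 = 3591
  Σ(formed) = 5148 kJ
ΔH = Σ(broken) − Σ(formed) = 5099 − 5148 = −49 kJ
For 2× the reaction as written: 2 × (−49) = −98 kJ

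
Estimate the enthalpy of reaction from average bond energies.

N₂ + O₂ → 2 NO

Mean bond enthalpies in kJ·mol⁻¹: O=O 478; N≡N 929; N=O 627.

ΔH ≈ +153 kJ

Bonds broken (reactants):
  N≡N: 1 × 929 = 929
  O=O: 1 × 478 = 478
  Σ(broken) = 1407 kJ
Bonds formed (products):
  N=O: 2 × 627 = 1254
  Σ(formed) = 1254 kJ
ΔH = Σ(broken) − Σ(formed) = 1407 − 1254 = +153 kJ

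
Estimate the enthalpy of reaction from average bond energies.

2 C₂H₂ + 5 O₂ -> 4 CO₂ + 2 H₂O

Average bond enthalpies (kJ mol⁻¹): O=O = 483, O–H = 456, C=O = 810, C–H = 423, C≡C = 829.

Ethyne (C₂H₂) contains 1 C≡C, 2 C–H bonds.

ΔH ≈ −2539 kJ

Bonds broken (reactants):
  C≡C: 2 × 829 = 1658
  C–H: 4 × 423 = 1692
  O=O: 5 × 483 = 2415
  Σ(broken) = 5765 kJ
Bonds formed (products):
  C=O: 8 × 810 = 6480
  O–H: 4 × 456 = 1824
  Σ(formed) = 8304 kJ
ΔH = Σ(broken) − Σ(formed) = 5765 − 8304 = −2539 kJ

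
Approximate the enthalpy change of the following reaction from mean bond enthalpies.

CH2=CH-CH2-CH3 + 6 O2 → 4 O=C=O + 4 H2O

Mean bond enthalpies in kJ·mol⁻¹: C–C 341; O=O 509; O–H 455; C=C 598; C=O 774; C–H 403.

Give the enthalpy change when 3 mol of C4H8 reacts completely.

ΔH = −6822 kJ

Bonds broken (reactants):
  C–C: 2 × 341 = 682
  C–H: 8 × 403 = 3224
  C=C: 1 × 598 = 598
  O=O: 6 × 509 = 3054
  Σ(broken) = 7558 kJ
Bonds formed (products):
  C=O: 8 × 774 = 6192
  O–H: 8 × 455 = 3640
  Σ(formed) = 9832 kJ
ΔH = Σ(broken) − Σ(formed) = 7558 − 9832 = −2274 kJ
For 3× the reaction as written: 3 × (−2274) = −6822 kJ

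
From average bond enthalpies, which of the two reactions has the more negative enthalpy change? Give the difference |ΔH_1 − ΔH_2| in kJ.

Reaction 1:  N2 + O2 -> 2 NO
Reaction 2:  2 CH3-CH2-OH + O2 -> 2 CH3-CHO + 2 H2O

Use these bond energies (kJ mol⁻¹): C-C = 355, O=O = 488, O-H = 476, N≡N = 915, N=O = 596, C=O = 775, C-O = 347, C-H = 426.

Reaction 2, by 679 kJ

Reaction 1:
  Bonds broken (reactants):
    N≡N: 1 × 915 = 915
    O=O: 1 × 488 = 488
    Σ(broken) = 1403 kJ
  Bonds formed (products):
    N=O: 2 × 596 = 1192
    Σ(formed) = 1192 kJ
  ΔH_1 = 1403 − 1192 = +211 kJ
Reaction 2:
  Bonds broken (reactants):
    C-C: 2 × 355 = 710
    C-H: 10 × 426 = 4260
    C-O: 2 × 347 = 694
    O-H: 2 × 476 = 952
    O=O: 1 × 488 = 488
    Σ(broken) = 7104 kJ
  Bonds formed (products):
    C-C: 2 × 355 = 710
    C-H: 8 × 426 = 3408
    C=O: 2 × 775 = 1550
    O-H: 4 × 476 = 1904
    Σ(formed) = 7572 kJ
  ΔH_2 = 7104 − 7572 = −468 kJ
ΔH_1 − ΔH_2 = +679 kJ, so reaction 2 has the more negative ΔH; |ΔH_1 − ΔH_2| = 679 kJ.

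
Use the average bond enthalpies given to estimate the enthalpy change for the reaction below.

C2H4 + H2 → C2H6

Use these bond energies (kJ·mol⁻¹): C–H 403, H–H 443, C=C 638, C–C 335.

ΔH ≈ −60 kJ

Bonds broken (reactants):
  C–H: 4 × 403 = 1612
  C=C: 1 × 638 = 638
  H–H: 1 × 443 = 443
  Σ(broken) = 2693 kJ
Bonds formed (products):
  C–C: 1 × 335 = 335
  C–H: 6 × 403 = 2418
  Σ(formed) = 2753 kJ
ΔH = Σ(broken) − Σ(formed) = 2693 − 2753 = −60 kJ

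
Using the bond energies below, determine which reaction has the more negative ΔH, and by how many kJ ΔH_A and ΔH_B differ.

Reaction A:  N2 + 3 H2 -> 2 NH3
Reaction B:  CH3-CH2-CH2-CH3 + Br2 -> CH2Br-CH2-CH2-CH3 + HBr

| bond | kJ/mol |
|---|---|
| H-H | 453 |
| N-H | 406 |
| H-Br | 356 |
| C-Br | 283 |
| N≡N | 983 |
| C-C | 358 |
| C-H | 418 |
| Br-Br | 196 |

Reaction A:
  Bonds broken (reactants):
    H-H: 3 × 453 = 1359
    N≡N: 1 × 983 = 983
    Σ(broken) = 2342 kJ
  Bonds formed (products):
    N-H: 6 × 406 = 2436
    Σ(formed) = 2436 kJ
  ΔH_A = 2342 − 2436 = −94 kJ
Reaction B:
  Bonds broken (reactants):
    Br-Br: 1 × 196 = 196
    C-C: 3 × 358 = 1074
    C-H: 10 × 418 = 4180
    Σ(broken) = 5450 kJ
  Bonds formed (products):
    C-Br: 1 × 283 = 283
    C-C: 3 × 358 = 1074
    C-H: 9 × 418 = 3762
    H-Br: 1 × 356 = 356
    Σ(formed) = 5475 kJ
  ΔH_B = 5450 − 5475 = −25 kJ
ΔH_A − ΔH_B = −69 kJ, so reaction A has the more negative ΔH; |ΔH_A − ΔH_B| = 69 kJ.

Reaction A, by 69 kJ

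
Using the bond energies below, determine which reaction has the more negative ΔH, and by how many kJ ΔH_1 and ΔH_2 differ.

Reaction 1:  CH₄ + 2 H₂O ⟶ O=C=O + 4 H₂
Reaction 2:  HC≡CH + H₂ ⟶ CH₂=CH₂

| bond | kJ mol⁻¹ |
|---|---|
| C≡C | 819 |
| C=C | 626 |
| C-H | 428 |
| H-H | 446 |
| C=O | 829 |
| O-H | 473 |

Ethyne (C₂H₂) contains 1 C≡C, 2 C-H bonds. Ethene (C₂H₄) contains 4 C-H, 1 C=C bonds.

Reaction 2, by 379 kJ

Reaction 1:
  Bonds broken (reactants):
    C-H: 4 × 428 = 1712
    O-H: 4 × 473 = 1892
    Σ(broken) = 3604 kJ
  Bonds formed (products):
    C=O: 2 × 829 = 1658
    H-H: 4 × 446 = 1784
    Σ(formed) = 3442 kJ
  ΔH_1 = 3604 − 3442 = +162 kJ
Reaction 2:
  Bonds broken (reactants):
    C≡C: 1 × 819 = 819
    C-H: 2 × 428 = 856
    H-H: 1 × 446 = 446
    Σ(broken) = 2121 kJ
  Bonds formed (products):
    C-H: 4 × 428 = 1712
    C=C: 1 × 626 = 626
    Σ(formed) = 2338 kJ
  ΔH_2 = 2121 − 2338 = −217 kJ
ΔH_1 − ΔH_2 = +379 kJ, so reaction 2 has the more negative ΔH; |ΔH_1 − ΔH_2| = 379 kJ.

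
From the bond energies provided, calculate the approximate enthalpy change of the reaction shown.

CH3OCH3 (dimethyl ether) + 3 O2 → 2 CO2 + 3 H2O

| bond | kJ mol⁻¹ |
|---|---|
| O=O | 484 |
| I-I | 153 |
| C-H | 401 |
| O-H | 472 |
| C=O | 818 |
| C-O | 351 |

Bonds broken (reactants):
  C-H: 6 × 401 = 2406
  C-O: 2 × 351 = 702
  O=O: 3 × 484 = 1452
  Σ(broken) = 4560 kJ
Bonds formed (products):
  C=O: 4 × 818 = 3272
  O-H: 6 × 472 = 2832
  Σ(formed) = 6104 kJ
ΔH = Σ(broken) − Σ(formed) = 4560 − 6104 = −1544 kJ

ΔH ≈ −1544 kJ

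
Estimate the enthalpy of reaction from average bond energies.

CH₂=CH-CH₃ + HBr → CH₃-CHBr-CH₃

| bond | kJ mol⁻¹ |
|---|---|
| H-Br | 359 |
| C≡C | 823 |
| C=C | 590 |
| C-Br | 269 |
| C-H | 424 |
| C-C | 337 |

Bonds broken (reactants):
  C-C: 1 × 337 = 337
  C-H: 6 × 424 = 2544
  C=C: 1 × 590 = 590
  H-Br: 1 × 359 = 359
  Σ(broken) = 3830 kJ
Bonds formed (products):
  C-Br: 1 × 269 = 269
  C-C: 2 × 337 = 674
  C-H: 7 × 424 = 2968
  Σ(formed) = 3911 kJ
ΔH = Σ(broken) − Σ(formed) = 3830 − 3911 = −81 kJ

ΔH ≈ −81 kJ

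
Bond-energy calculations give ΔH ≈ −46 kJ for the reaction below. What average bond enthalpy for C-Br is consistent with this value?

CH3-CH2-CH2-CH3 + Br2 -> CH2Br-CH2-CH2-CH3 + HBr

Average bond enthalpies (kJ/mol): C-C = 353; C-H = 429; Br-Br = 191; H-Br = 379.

Let D be the C-Br bond energy.
Σ(broken) = 1×191 + 3×353 + 10×429 = 5540
Σ(formed) = 1×D + 3×353 + 9×429 + 1×379 = 5299 + D
ΔH = Σ(broken) − Σ(formed) = (5540) − (5299 + D) = +241 − D
Setting this equal to −46 kJ gives D = 287 kJ/mol.

D(C-Br) ≈ 287 kJ/mol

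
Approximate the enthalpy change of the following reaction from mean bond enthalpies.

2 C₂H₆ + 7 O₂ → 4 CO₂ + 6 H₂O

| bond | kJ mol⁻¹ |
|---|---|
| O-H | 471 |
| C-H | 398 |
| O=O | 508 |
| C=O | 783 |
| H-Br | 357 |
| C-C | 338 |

ΔH ≈ −2908 kJ

Bonds broken (reactants):
  C-C: 2 × 338 = 676
  C-H: 12 × 398 = 4776
  O=O: 7 × 508 = 3556
  Σ(broken) = 9008 kJ
Bonds formed (products):
  C=O: 8 × 783 = 6264
  O-H: 12 × 471 = 5652
  Σ(formed) = 11916 kJ
ΔH = Σ(broken) − Σ(formed) = 9008 − 11916 = −2908 kJ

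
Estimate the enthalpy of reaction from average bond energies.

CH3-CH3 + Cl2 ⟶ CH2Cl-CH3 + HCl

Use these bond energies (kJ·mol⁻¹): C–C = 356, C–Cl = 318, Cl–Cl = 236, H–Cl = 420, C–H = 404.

Bonds broken (reactants):
  C–C: 1 × 356 = 356
  C–H: 6 × 404 = 2424
  Cl–Cl: 1 × 236 = 236
  Σ(broken) = 3016 kJ
Bonds formed (products):
  C–C: 1 × 356 = 356
  C–Cl: 1 × 318 = 318
  C–H: 5 × 404 = 2020
  H–Cl: 1 × 420 = 420
  Σ(formed) = 3114 kJ
ΔH = Σ(broken) − Σ(formed) = 3016 − 3114 = −98 kJ

ΔH ≈ −98 kJ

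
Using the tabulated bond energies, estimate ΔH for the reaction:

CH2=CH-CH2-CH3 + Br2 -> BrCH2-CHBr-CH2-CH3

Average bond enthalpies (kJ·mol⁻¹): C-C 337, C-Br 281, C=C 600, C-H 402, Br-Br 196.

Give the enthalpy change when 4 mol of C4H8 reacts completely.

Bonds broken (reactants):
  Br-Br: 1 × 196 = 196
  C-C: 2 × 337 = 674
  C-H: 8 × 402 = 3216
  C=C: 1 × 600 = 600
  Σ(broken) = 4686 kJ
Bonds formed (products):
  C-Br: 2 × 281 = 562
  C-C: 3 × 337 = 1011
  C-H: 8 × 402 = 3216
  Σ(formed) = 4789 kJ
ΔH = Σ(broken) − Σ(formed) = 4686 − 4789 = −103 kJ
For 4× the reaction as written: 4 × (−103) = −412 kJ

ΔH = −412 kJ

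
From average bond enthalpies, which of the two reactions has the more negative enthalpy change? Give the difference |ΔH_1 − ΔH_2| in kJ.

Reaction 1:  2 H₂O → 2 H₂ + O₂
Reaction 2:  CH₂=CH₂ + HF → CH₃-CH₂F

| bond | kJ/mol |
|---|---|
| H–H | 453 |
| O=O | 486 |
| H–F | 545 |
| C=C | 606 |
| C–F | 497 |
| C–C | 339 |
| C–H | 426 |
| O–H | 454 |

Reaction 2, by 535 kJ

Reaction 1:
  Bonds broken (reactants):
    O–H: 4 × 454 = 1816
    Σ(broken) = 1816 kJ
  Bonds formed (products):
    H–H: 2 × 453 = 906
    O=O: 1 × 486 = 486
    Σ(formed) = 1392 kJ
  ΔH_1 = 1816 − 1392 = +424 kJ
Reaction 2:
  Bonds broken (reactants):
    C–H: 4 × 426 = 1704
    C=C: 1 × 606 = 606
    H–F: 1 × 545 = 545
    Σ(broken) = 2855 kJ
  Bonds formed (products):
    C–C: 1 × 339 = 339
    C–F: 1 × 497 = 497
    C–H: 5 × 426 = 2130
    Σ(formed) = 2966 kJ
  ΔH_2 = 2855 − 2966 = −111 kJ
ΔH_1 − ΔH_2 = +535 kJ, so reaction 2 has the more negative ΔH; |ΔH_1 − ΔH_2| = 535 kJ.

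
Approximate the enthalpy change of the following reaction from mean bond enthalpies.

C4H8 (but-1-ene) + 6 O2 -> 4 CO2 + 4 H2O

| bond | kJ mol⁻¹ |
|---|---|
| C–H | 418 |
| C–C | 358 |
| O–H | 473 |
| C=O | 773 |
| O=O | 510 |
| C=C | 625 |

Bonds broken (reactants):
  C–C: 2 × 358 = 716
  C–H: 8 × 418 = 3344
  C=C: 1 × 625 = 625
  O=O: 6 × 510 = 3060
  Σ(broken) = 7745 kJ
Bonds formed (products):
  C=O: 8 × 773 = 6184
  O–H: 8 × 473 = 3784
  Σ(formed) = 9968 kJ
ΔH = Σ(broken) − Σ(formed) = 7745 − 9968 = −2223 kJ

ΔH ≈ −2223 kJ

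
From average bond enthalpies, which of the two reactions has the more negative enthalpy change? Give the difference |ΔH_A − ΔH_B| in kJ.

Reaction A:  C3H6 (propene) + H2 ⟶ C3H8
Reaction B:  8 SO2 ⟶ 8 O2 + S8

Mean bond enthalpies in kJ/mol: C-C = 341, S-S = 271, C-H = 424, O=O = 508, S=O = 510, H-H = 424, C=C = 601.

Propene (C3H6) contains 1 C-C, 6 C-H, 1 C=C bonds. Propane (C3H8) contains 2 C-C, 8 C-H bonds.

Reaction A:
  Bonds broken (reactants):
    C-C: 1 × 341 = 341
    C-H: 6 × 424 = 2544
    C=C: 1 × 601 = 601
    H-H: 1 × 424 = 424
    Σ(broken) = 3910 kJ
  Bonds formed (products):
    C-C: 2 × 341 = 682
    C-H: 8 × 424 = 3392
    Σ(formed) = 4074 kJ
  ΔH_A = 3910 − 4074 = −164 kJ
Reaction B:
  Bonds broken (reactants):
    S=O: 16 × 510 = 8160
    Σ(broken) = 8160 kJ
  Bonds formed (products):
    O=O: 8 × 508 = 4064
    S-S: 8 × 271 = 2168
    Σ(formed) = 6232 kJ
  ΔH_B = 8160 − 6232 = +1928 kJ
ΔH_A − ΔH_B = −2092 kJ, so reaction A has the more negative ΔH; |ΔH_A − ΔH_B| = 2092 kJ.

Reaction A, by 2092 kJ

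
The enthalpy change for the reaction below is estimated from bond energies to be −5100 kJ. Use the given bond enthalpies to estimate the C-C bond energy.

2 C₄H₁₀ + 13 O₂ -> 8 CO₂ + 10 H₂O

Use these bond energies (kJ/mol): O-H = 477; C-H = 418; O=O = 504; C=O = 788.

Let D be the C-C bond energy.
Σ(broken) = 6×D + 20×418 + 13×504 = 14912 + 6D
Σ(formed) = 16×788 + 20×477 = 22148
ΔH = Σ(broken) − Σ(formed) = (14912 + 6D) − (22148) = −7236 + 6D
Setting this equal to −5100 kJ gives 6D = 2136, so D = 356 kJ/mol.

D(C-C) ≈ 356 kJ/mol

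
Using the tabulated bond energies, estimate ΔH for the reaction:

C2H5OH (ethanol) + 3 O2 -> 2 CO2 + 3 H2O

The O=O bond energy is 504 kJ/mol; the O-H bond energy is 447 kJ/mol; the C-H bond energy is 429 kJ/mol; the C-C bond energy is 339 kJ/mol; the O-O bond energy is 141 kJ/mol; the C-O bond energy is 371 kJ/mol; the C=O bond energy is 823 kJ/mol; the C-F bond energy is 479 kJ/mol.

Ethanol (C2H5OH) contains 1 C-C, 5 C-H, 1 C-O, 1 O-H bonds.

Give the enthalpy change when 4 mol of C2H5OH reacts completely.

Bonds broken (reactants):
  C-C: 1 × 339 = 339
  C-H: 5 × 429 = 2145
  C-O: 1 × 371 = 371
  O-H: 1 × 447 = 447
  O=O: 3 × 504 = 1512
  Σ(broken) = 4814 kJ
Bonds formed (products):
  C=O: 4 × 823 = 3292
  O-H: 6 × 447 = 2682
  Σ(formed) = 5974 kJ
ΔH = Σ(broken) − Σ(formed) = 4814 − 5974 = −1160 kJ
For 4× the reaction as written: 4 × (−1160) = −4640 kJ

ΔH = −4640 kJ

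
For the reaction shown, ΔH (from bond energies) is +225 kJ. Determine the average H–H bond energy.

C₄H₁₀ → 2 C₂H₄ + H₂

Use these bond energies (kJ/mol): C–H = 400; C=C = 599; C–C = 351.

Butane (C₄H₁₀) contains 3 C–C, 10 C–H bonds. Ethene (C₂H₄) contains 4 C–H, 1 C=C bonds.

D(H–H) ≈ 430 kJ/mol

Let D be the H–H bond energy.
Σ(broken) = 3×351 + 10×400 = 5053
Σ(formed) = 8×400 + 2×599 + 1×D = 4398 + D
ΔH = Σ(broken) − Σ(formed) = (5053) − (4398 + D) = +655 − D
Setting this equal to +225 kJ gives D = 430 kJ/mol.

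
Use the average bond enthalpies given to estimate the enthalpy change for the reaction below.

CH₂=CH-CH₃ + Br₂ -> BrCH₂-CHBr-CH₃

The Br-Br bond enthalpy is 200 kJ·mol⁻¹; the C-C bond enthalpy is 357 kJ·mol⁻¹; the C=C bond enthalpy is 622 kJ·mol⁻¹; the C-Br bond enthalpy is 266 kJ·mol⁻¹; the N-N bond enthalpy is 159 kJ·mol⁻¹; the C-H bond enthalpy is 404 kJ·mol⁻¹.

ΔH ≈ −67 kJ

Bonds broken (reactants):
  Br-Br: 1 × 200 = 200
  C-C: 1 × 357 = 357
  C-H: 6 × 404 = 2424
  C=C: 1 × 622 = 622
  Σ(broken) = 3603 kJ
Bonds formed (products):
  C-Br: 2 × 266 = 532
  C-C: 2 × 357 = 714
  C-H: 6 × 404 = 2424
  Σ(formed) = 3670 kJ
ΔH = Σ(broken) − Σ(formed) = 3603 − 3670 = −67 kJ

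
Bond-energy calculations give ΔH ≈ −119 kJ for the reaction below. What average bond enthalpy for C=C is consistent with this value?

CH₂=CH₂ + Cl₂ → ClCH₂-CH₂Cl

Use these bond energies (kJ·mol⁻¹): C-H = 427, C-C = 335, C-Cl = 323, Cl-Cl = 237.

Let D be the C=C bond energy.
Σ(broken) = 4×427 + 1×D + 1×237 = 1945 + D
Σ(formed) = 1×335 + 2×323 + 4×427 = 2689
ΔH = Σ(broken) − Σ(formed) = (1945 + D) − (2689) = −744 + D
Setting this equal to −119 kJ gives D = 625 kJ/mol.

D(C=C) ≈ 625 kJ/mol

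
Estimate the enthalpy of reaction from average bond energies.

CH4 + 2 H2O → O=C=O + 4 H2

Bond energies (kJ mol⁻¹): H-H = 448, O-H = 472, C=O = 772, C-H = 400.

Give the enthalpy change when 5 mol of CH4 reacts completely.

ΔH = +760 kJ

Bonds broken (reactants):
  C-H: 4 × 400 = 1600
  O-H: 4 × 472 = 1888
  Σ(broken) = 3488 kJ
Bonds formed (products):
  C=O: 2 × 772 = 1544
  H-H: 4 × 448 = 1792
  Σ(formed) = 3336 kJ
ΔH = Σ(broken) − Σ(formed) = 3488 − 3336 = +152 kJ
For 5× the reaction as written: 5 × (+152) = +760 kJ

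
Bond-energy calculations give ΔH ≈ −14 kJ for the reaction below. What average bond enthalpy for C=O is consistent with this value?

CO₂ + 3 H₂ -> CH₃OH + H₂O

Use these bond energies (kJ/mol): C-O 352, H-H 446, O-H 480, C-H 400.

D(C=O) ≈ 820 kJ/mol

Let D be the C=O bond energy.
Σ(broken) = 2×D + 3×446 = 1338 + 2D
Σ(formed) = 3×400 + 1×352 + 3×480 = 2992
ΔH = Σ(broken) − Σ(formed) = (1338 + 2D) − (2992) = −1654 + 2D
Setting this equal to −14 kJ gives 2D = 1640, so D = 820 kJ/mol.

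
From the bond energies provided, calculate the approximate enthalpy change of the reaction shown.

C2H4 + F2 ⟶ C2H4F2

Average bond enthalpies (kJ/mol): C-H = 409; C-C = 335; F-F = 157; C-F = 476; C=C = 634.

ΔH ≈ −496 kJ

Bonds broken (reactants):
  C-H: 4 × 409 = 1636
  C=C: 1 × 634 = 634
  F-F: 1 × 157 = 157
  Σ(broken) = 2427 kJ
Bonds formed (products):
  C-C: 1 × 335 = 335
  C-F: 2 × 476 = 952
  C-H: 4 × 409 = 1636
  Σ(formed) = 2923 kJ
ΔH = Σ(broken) − Σ(formed) = 2427 − 2923 = −496 kJ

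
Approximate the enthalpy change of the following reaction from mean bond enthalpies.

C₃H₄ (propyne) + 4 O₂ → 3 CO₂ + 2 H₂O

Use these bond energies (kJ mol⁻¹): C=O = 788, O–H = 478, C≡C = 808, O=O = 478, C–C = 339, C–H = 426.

Bonds broken (reactants):
  C≡C: 1 × 808 = 808
  C–C: 1 × 339 = 339
  C–H: 4 × 426 = 1704
  O=O: 4 × 478 = 1912
  Σ(broken) = 4763 kJ
Bonds formed (products):
  C=O: 6 × 788 = 4728
  O–H: 4 × 478 = 1912
  Σ(formed) = 6640 kJ
ΔH = Σ(broken) − Σ(formed) = 4763 − 6640 = −1877 kJ

ΔH ≈ −1877 kJ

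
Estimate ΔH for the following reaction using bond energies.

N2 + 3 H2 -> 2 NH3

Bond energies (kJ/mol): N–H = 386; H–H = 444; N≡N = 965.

Bonds broken (reactants):
  H–H: 3 × 444 = 1332
  N≡N: 1 × 965 = 965
  Σ(broken) = 2297 kJ
Bonds formed (products):
  N–H: 6 × 386 = 2316
  Σ(formed) = 2316 kJ
ΔH = Σ(broken) − Σ(formed) = 2297 − 2316 = −19 kJ

ΔH ≈ −19 kJ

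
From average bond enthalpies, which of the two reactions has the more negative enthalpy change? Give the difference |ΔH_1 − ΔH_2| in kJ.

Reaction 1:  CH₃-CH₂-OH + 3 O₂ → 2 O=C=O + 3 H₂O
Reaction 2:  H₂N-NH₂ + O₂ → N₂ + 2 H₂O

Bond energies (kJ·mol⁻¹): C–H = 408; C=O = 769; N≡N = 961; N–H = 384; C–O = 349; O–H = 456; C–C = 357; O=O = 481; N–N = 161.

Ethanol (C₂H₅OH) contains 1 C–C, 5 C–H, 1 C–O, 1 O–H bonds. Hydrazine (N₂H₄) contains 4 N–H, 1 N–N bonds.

Reaction 1, by 560 kJ

Reaction 1:
  Bonds broken (reactants):
    C–C: 1 × 357 = 357
    C–H: 5 × 408 = 2040
    C–O: 1 × 349 = 349
    O–H: 1 × 456 = 456
    O=O: 3 × 481 = 1443
    Σ(broken) = 4645 kJ
  Bonds formed (products):
    C=O: 4 × 769 = 3076
    O–H: 6 × 456 = 2736
    Σ(formed) = 5812 kJ
  ΔH_1 = 4645 − 5812 = −1167 kJ
Reaction 2:
  Bonds broken (reactants):
    N–H: 4 × 384 = 1536
    N–N: 1 × 161 = 161
    O=O: 1 × 481 = 481
    Σ(broken) = 2178 kJ
  Bonds formed (products):
    N≡N: 1 × 961 = 961
    O–H: 4 × 456 = 1824
    Σ(formed) = 2785 kJ
  ΔH_2 = 2178 − 2785 = −607 kJ
ΔH_1 − ΔH_2 = −560 kJ, so reaction 1 has the more negative ΔH; |ΔH_1 − ΔH_2| = 560 kJ.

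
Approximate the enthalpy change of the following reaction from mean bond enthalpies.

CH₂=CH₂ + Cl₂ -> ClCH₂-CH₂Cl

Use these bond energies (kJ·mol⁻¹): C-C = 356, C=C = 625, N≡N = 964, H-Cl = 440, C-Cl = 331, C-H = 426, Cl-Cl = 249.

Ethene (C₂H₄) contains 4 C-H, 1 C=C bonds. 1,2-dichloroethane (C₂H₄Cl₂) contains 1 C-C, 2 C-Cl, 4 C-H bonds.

Bonds broken (reactants):
  C-H: 4 × 426 = 1704
  C=C: 1 × 625 = 625
  Cl-Cl: 1 × 249 = 249
  Σ(broken) = 2578 kJ
Bonds formed (products):
  C-C: 1 × 356 = 356
  C-Cl: 2 × 331 = 662
  C-H: 4 × 426 = 1704
  Σ(formed) = 2722 kJ
ΔH = Σ(broken) − Σ(formed) = 2578 − 2722 = −144 kJ

ΔH ≈ −144 kJ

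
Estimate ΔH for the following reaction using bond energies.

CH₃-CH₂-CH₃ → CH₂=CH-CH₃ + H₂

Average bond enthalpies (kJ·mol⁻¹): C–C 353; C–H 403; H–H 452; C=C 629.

Bonds broken (reactants):
  C–C: 2 × 353 = 706
  C–H: 8 × 403 = 3224
  Σ(broken) = 3930 kJ
Bonds formed (products):
  C–C: 1 × 353 = 353
  C–H: 6 × 403 = 2418
  C=C: 1 × 629 = 629
  H–H: 1 × 452 = 452
  Σ(formed) = 3852 kJ
ΔH = Σ(broken) − Σ(formed) = 3930 − 3852 = +78 kJ

ΔH ≈ +78 kJ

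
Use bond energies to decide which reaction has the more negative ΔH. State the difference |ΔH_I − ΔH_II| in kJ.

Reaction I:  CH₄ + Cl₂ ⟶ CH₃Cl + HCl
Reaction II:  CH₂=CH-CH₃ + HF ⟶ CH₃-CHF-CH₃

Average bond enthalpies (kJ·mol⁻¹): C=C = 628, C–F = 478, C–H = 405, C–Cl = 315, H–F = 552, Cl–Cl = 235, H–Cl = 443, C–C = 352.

Reaction I:
  Bonds broken (reactants):
    C–H: 4 × 405 = 1620
    Cl–Cl: 1 × 235 = 235
    Σ(broken) = 1855 kJ
  Bonds formed (products):
    C–Cl: 1 × 315 = 315
    C–H: 3 × 405 = 1215
    H–Cl: 1 × 443 = 443
    Σ(formed) = 1973 kJ
  ΔH_I = 1855 − 1973 = −118 kJ
Reaction II:
  Bonds broken (reactants):
    C–C: 1 × 352 = 352
    C–H: 6 × 405 = 2430
    C=C: 1 × 628 = 628
    H–F: 1 × 552 = 552
    Σ(broken) = 3962 kJ
  Bonds formed (products):
    C–C: 2 × 352 = 704
    C–F: 1 × 478 = 478
    C–H: 7 × 405 = 2835
    Σ(formed) = 4017 kJ
  ΔH_II = 3962 − 4017 = −55 kJ
ΔH_I − ΔH_II = −63 kJ, so reaction I has the more negative ΔH; |ΔH_I − ΔH_II| = 63 kJ.

Reaction I, by 63 kJ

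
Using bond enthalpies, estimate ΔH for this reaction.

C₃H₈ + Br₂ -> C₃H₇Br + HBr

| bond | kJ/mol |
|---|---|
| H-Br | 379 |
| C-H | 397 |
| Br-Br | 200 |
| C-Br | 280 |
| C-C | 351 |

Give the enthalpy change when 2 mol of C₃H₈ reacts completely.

Bonds broken (reactants):
  Br-Br: 1 × 200 = 200
  C-C: 2 × 351 = 702
  C-H: 8 × 397 = 3176
  Σ(broken) = 4078 kJ
Bonds formed (products):
  C-Br: 1 × 280 = 280
  C-C: 2 × 351 = 702
  C-H: 7 × 397 = 2779
  H-Br: 1 × 379 = 379
  Σ(formed) = 4140 kJ
ΔH = Σ(broken) − Σ(formed) = 4078 − 4140 = −62 kJ
For 2× the reaction as written: 2 × (−62) = −124 kJ

ΔH = −124 kJ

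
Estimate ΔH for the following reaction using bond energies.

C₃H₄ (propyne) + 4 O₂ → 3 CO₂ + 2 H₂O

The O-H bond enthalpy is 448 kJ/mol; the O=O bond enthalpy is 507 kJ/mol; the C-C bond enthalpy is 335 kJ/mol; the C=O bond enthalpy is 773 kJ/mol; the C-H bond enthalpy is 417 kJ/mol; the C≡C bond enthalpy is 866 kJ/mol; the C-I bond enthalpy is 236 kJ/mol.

ΔH ≈ −1533 kJ

Bonds broken (reactants):
  C≡C: 1 × 866 = 866
  C-C: 1 × 335 = 335
  C-H: 4 × 417 = 1668
  O=O: 4 × 507 = 2028
  Σ(broken) = 4897 kJ
Bonds formed (products):
  C=O: 6 × 773 = 4638
  O-H: 4 × 448 = 1792
  Σ(formed) = 6430 kJ
ΔH = Σ(broken) − Σ(formed) = 4897 − 6430 = −1533 kJ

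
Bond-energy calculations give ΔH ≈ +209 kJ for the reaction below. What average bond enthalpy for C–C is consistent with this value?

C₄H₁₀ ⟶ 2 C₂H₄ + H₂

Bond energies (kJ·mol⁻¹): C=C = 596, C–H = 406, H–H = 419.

Let D be the C–C bond energy.
Σ(broken) = 3×D + 10×406 = 4060 + 3D
Σ(formed) = 8×406 + 2×596 + 1×419 = 4859
ΔH = Σ(broken) − Σ(formed) = (4060 + 3D) − (4859) = −799 + 3D
Setting this equal to +209 kJ gives 3D = 1008, so D = 336 kJ/mol.

D(C–C) ≈ 336 kJ/mol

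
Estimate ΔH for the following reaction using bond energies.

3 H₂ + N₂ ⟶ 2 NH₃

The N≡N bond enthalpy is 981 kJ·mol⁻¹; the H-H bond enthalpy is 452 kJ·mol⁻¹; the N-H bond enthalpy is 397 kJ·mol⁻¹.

ΔH ≈ −45 kJ

Bonds broken (reactants):
  H-H: 3 × 452 = 1356
  N≡N: 1 × 981 = 981
  Σ(broken) = 2337 kJ
Bonds formed (products):
  N-H: 6 × 397 = 2382
  Σ(formed) = 2382 kJ
ΔH = Σ(broken) − Σ(formed) = 2337 − 2382 = −45 kJ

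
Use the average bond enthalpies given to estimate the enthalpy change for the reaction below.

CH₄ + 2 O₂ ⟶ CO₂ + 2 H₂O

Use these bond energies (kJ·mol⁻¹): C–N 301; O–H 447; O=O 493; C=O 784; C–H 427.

ΔH ≈ −662 kJ

Bonds broken (reactants):
  C–H: 4 × 427 = 1708
  O=O: 2 × 493 = 986
  Σ(broken) = 2694 kJ
Bonds formed (products):
  C=O: 2 × 784 = 1568
  O–H: 4 × 447 = 1788
  Σ(formed) = 3356 kJ
ΔH = Σ(broken) − Σ(formed) = 2694 − 3356 = −662 kJ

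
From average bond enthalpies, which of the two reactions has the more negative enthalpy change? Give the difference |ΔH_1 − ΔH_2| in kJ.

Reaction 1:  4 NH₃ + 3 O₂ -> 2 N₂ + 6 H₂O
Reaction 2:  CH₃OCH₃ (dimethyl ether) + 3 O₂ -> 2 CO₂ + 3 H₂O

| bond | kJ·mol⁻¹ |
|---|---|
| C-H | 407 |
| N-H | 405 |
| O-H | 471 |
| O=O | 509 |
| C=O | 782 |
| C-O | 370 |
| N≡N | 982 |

Reaction 2, by 16 kJ

Reaction 1:
  Bonds broken (reactants):
    N-H: 12 × 405 = 4860
    O=O: 3 × 509 = 1527
    Σ(broken) = 6387 kJ
  Bonds formed (products):
    N≡N: 2 × 982 = 1964
    O-H: 12 × 471 = 5652
    Σ(formed) = 7616 kJ
  ΔH_1 = 6387 − 7616 = −1229 kJ
Reaction 2:
  Bonds broken (reactants):
    C-H: 6 × 407 = 2442
    C-O: 2 × 370 = 740
    O=O: 3 × 509 = 1527
    Σ(broken) = 4709 kJ
  Bonds formed (products):
    C=O: 4 × 782 = 3128
    O-H: 6 × 471 = 2826
    Σ(formed) = 5954 kJ
  ΔH_2 = 4709 − 5954 = −1245 kJ
ΔH_1 − ΔH_2 = +16 kJ, so reaction 2 has the more negative ΔH; |ΔH_1 − ΔH_2| = 16 kJ.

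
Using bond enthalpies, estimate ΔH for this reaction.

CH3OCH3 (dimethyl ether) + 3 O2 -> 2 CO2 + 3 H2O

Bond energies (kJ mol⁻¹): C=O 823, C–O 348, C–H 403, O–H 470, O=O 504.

Bonds broken (reactants):
  C–H: 6 × 403 = 2418
  C–O: 2 × 348 = 696
  O=O: 3 × 504 = 1512
  Σ(broken) = 4626 kJ
Bonds formed (products):
  C=O: 4 × 823 = 3292
  O–H: 6 × 470 = 2820
  Σ(formed) = 6112 kJ
ΔH = Σ(broken) − Σ(formed) = 4626 − 6112 = −1486 kJ

ΔH ≈ −1486 kJ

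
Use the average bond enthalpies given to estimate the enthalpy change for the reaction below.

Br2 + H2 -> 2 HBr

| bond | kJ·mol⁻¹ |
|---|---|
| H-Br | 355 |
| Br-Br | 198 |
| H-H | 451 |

Bonds broken (reactants):
  Br-Br: 1 × 198 = 198
  H-H: 1 × 451 = 451
  Σ(broken) = 649 kJ
Bonds formed (products):
  H-Br: 2 × 355 = 710
  Σ(formed) = 710 kJ
ΔH = Σ(broken) − Σ(formed) = 649 − 710 = −61 kJ

ΔH ≈ −61 kJ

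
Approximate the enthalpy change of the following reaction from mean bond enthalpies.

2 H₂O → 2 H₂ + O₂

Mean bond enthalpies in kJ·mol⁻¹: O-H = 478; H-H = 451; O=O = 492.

ΔH ≈ +518 kJ

Bonds broken (reactants):
  O-H: 4 × 478 = 1912
  Σ(broken) = 1912 kJ
Bonds formed (products):
  H-H: 2 × 451 = 902
  O=O: 1 × 492 = 492
  Σ(formed) = 1394 kJ
ΔH = Σ(broken) − Σ(formed) = 1912 − 1394 = +518 kJ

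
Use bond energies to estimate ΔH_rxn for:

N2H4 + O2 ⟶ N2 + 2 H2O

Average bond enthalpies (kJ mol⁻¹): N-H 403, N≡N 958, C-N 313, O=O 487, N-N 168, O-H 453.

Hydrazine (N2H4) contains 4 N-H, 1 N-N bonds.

ΔH ≈ −503 kJ

Bonds broken (reactants):
  N-H: 4 × 403 = 1612
  N-N: 1 × 168 = 168
  O=O: 1 × 487 = 487
  Σ(broken) = 2267 kJ
Bonds formed (products):
  N≡N: 1 × 958 = 958
  O-H: 4 × 453 = 1812
  Σ(formed) = 2770 kJ
ΔH = Σ(broken) − Σ(formed) = 2267 − 2770 = −503 kJ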